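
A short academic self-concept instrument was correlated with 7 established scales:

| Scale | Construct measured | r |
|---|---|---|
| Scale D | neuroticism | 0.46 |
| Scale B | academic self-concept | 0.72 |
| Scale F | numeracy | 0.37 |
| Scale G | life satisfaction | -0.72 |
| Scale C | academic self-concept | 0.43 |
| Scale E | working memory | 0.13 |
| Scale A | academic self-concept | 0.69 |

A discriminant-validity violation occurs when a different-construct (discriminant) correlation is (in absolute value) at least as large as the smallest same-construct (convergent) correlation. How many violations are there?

2

Convergent (same construct = academic self-concept): Scale B, Scale C, Scale A.
Smallest convergent = 0.43. Discriminant |r|: 0.46, 0.37, 0.72, 0.13; count ≥ 0.43 → 2.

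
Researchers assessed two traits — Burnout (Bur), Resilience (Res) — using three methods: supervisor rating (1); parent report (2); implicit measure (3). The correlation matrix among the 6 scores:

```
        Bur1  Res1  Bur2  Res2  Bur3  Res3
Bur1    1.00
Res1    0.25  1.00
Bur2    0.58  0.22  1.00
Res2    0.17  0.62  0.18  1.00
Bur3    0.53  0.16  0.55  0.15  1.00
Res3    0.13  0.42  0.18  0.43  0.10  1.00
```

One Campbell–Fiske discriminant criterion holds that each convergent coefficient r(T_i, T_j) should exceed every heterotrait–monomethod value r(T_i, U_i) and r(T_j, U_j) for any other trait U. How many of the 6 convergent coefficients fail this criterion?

0

Each convergent coefficient versus the relevant comparison correlations:
Bur (methods 1·2): 0.58 vs {0.25, 0.18} → pass.
Bur (methods 1·3): 0.53 vs {0.25, 0.10} → pass.
Bur (methods 2·3): 0.55 vs {0.18, 0.10} → pass.
Res (methods 1·2): 0.62 vs {0.25, 0.18} → pass.
Res (methods 1·3): 0.42 vs {0.25, 0.10} → pass.
Res (methods 2·3): 0.43 vs {0.18, 0.10} → pass.
0 of 6 fail.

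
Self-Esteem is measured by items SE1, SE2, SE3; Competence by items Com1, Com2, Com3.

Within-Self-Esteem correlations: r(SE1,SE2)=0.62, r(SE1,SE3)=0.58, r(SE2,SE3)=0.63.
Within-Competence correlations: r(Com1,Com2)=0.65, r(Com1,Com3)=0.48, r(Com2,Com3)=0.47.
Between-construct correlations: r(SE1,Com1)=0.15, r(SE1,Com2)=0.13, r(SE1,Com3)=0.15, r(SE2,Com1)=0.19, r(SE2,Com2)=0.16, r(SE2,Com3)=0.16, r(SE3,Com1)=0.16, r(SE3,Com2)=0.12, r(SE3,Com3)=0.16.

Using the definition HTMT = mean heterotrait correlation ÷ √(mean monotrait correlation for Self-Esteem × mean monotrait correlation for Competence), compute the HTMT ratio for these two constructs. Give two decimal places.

Between-construct mean = 1.38/9 = 0.1533.
Mean within-SE = 1.83/3 = 0.6100; mean within-Com = 1.60/3 = 0.5333.
Geometric mean = √(0.6100 × 0.5333) = 0.5704.
HTMT = 0.1533 / 0.5704 = 0.27.

0.27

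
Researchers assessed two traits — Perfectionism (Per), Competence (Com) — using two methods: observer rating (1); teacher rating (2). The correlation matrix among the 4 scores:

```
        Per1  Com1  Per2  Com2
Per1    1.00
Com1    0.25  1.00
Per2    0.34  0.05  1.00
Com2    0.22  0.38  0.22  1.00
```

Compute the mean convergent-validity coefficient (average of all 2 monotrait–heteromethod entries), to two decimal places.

0.36

Convergent values: 0.34, 0.38; mean = 0.72/2 = 0.36.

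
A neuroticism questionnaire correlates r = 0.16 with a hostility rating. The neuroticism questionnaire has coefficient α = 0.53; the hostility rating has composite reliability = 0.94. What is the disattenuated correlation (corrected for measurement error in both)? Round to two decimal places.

r_true = r_obs / √(r_xx · r_yy) = 0.16 / √(0.53 × 0.94) = 0.16 / √0.4982 = 0.16 / 0.7058 ≈ 0.23.

0.23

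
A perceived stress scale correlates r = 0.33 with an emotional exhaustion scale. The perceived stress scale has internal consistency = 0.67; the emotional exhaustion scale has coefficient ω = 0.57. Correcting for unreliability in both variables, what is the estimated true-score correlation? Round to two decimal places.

r_true = r_obs / √(r_xx · r_yy) = 0.33 / √(0.67 × 0.57) = 0.33 / √0.3819 = 0.33 / 0.6180 ≈ 0.53.

0.53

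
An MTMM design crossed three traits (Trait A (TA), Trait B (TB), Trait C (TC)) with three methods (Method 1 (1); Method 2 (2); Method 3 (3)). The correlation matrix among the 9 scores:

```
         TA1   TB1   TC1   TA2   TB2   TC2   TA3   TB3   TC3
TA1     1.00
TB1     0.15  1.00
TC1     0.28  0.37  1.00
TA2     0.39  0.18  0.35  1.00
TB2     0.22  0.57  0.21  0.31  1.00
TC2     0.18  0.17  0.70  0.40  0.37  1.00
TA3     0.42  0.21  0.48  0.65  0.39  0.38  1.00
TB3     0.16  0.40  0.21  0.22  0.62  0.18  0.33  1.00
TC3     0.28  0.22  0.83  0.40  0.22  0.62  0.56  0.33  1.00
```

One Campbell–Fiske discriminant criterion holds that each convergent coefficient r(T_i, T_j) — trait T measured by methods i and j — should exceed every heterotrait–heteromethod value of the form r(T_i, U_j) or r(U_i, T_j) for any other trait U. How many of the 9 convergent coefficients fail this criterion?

Convergent coefficients and their comparison sets:
TA (methods 1·2): 0.39 vs {0.22, 0.18, 0.18, 0.35} → pass.
TA (methods 1·3): 0.42 vs {0.16, 0.21, 0.28, 0.48} → fail.
TA (methods 2·3): 0.65 vs {0.22, 0.39, 0.40, 0.38} → pass.
TB (methods 1·2): 0.57 vs {0.18, 0.22, 0.17, 0.21} → pass.
TB (methods 1·3): 0.40 vs {0.21, 0.16, 0.22, 0.21} → pass.
TB (methods 2·3): 0.62 vs {0.39, 0.22, 0.22, 0.18} → pass.
TC (methods 1·2): 0.70 vs {0.35, 0.18, 0.21, 0.17} → pass.
TC (methods 1·3): 0.83 vs {0.48, 0.28, 0.21, 0.22} → pass.
TC (methods 2·3): 0.62 vs {0.38, 0.40, 0.18, 0.22} → pass.
1 of 9 fail.

1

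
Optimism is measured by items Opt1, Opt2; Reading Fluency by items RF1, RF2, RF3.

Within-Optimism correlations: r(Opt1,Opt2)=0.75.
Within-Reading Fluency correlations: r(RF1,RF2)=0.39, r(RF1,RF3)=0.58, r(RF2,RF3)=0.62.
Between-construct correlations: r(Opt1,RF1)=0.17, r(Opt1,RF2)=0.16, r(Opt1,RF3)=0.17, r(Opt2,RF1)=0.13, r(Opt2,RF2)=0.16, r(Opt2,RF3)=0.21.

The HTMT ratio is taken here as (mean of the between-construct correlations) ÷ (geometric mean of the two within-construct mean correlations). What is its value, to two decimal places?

Mean heterotrait r = 1.00/6 = 0.1667.
Mean within-Opt = 0.75/1 = 0.7500; mean within-RF = 1.59/3 = 0.5300.
Geometric mean = √(0.7500 × 0.5300) = 0.6305.
HTMT = 0.1667 / 0.6305 = 0.26.

0.26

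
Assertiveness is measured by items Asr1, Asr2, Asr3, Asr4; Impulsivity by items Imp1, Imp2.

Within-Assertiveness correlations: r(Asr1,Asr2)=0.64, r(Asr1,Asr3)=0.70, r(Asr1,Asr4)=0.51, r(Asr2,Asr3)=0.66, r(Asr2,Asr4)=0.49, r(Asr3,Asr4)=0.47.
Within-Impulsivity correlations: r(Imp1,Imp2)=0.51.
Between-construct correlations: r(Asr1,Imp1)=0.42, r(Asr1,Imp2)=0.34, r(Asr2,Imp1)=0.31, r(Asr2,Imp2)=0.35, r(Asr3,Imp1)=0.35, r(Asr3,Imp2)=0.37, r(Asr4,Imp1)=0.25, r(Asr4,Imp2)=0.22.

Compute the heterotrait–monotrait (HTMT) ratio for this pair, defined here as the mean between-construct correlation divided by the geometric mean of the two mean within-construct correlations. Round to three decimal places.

Mean heterotrait r = 2.61/8 = 0.3263.
Mean within-Asr = 3.47/6 = 0.5783; mean within-Imp = 0.51/1 = 0.5100.
Geometric mean = √(0.5783 × 0.5100) = 0.5431.
HTMT = 0.3263 / 0.5431 = 0.601.

0.601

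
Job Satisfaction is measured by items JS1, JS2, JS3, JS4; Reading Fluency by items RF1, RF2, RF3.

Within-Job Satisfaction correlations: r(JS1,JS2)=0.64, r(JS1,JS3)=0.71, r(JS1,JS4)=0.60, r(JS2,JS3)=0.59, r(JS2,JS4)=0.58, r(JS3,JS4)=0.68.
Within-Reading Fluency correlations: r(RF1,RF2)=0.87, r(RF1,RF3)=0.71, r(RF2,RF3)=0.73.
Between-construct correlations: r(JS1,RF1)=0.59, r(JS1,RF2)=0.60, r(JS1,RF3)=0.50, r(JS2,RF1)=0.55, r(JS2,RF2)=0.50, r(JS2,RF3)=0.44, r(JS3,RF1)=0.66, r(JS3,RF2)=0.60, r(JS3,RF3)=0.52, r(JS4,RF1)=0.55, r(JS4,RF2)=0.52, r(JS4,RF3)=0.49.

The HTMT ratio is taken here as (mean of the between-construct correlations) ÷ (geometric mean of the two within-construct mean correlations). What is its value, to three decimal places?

0.778

Mean heterotrait r = 6.52/12 = 0.5433.
Mean within-JS = 3.80/6 = 0.6333; mean within-RF = 2.31/3 = 0.7700.
Geometric mean = √(0.6333 × 0.7700) = 0.6983.
HTMT = 0.5433 / 0.6983 = 0.778.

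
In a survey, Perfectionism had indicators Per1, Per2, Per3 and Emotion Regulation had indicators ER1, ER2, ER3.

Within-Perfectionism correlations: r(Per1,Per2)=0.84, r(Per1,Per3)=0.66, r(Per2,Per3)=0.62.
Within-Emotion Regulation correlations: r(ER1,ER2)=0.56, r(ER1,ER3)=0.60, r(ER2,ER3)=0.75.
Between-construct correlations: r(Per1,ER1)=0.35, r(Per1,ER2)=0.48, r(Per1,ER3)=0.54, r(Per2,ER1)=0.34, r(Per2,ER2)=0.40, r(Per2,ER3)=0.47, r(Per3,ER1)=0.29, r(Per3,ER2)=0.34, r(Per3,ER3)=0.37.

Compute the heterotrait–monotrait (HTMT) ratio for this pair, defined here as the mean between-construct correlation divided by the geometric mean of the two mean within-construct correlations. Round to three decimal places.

Mean between = 3.58/9 = 0.3978.
Mean within-Per = 2.12/3 = 0.7067; mean within-ER = 1.91/3 = 0.6367.
Geometric mean = √(0.7067 × 0.6367) = 0.6708.
HTMT = 0.3978 / 0.6708 = 0.593.

0.593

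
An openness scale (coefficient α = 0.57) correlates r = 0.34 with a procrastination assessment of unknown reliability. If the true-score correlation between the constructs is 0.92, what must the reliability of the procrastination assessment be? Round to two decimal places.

r_true = r_obs / √(r_xx · r_yy) ⇒ 0.92 = 0.34 / √(0.57 · r_yy).
√(0.57 · r_yy) = 0.34 / 0.92 = 0.3696; 0.57 · r_yy = 0.1366; r_yy = 0.1366 / 0.57 ≈ 0.24.

0.24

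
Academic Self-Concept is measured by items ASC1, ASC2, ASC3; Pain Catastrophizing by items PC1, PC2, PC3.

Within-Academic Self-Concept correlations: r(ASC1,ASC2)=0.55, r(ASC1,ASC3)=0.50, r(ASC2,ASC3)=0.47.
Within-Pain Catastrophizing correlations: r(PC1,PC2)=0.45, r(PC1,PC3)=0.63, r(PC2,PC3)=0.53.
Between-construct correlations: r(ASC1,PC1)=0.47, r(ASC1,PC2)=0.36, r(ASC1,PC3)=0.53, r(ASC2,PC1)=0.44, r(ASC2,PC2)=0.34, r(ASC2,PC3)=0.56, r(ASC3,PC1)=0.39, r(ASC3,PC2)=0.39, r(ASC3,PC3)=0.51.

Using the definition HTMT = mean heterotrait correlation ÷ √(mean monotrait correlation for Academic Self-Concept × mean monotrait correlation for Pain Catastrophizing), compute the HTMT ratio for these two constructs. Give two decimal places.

Mean heterotrait r = 3.99/9 = 0.4433.
Mean within-ASC = 1.52/3 = 0.5067; mean within-PC = 1.61/3 = 0.5367.
Geometric mean = √(0.5067 × 0.5367) = 0.5215.
HTMT = 0.4433 / 0.5215 = 0.85.

0.85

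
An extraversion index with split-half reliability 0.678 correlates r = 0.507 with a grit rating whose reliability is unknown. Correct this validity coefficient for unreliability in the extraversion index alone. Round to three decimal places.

0.616

Single correction: r_c = r_obs / √r_xx = 0.507 / √0.678 = 0.507 / 0.8234 ≈ 0.616.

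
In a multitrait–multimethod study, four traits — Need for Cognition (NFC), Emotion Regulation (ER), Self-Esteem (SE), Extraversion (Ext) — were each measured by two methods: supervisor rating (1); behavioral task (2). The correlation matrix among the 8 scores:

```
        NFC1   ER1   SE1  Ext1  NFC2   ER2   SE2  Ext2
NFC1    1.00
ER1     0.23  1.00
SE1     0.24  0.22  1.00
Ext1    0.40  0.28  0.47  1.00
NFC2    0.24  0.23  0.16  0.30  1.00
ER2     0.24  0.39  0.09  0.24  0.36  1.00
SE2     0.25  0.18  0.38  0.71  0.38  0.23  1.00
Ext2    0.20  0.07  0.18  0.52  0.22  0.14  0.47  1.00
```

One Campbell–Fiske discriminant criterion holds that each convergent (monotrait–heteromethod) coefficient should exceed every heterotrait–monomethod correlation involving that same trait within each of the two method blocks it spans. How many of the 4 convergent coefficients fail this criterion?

Checking each validity diagonal entry against its comparison values:
NFC (methods 1·2): 0.24 vs {0.23, 0.36, 0.24, 0.38, 0.40, 0.22} → fail.
ER (methods 1·2): 0.39 vs {0.23, 0.36, 0.22, 0.23, 0.28, 0.14} → pass.
SE (methods 1·2): 0.38 vs {0.24, 0.38, 0.22, 0.23, 0.47, 0.47} → fail.
Ext (methods 1·2): 0.52 vs {0.40, 0.22, 0.28, 0.14, 0.47, 0.47} → pass.
2 of 4 fail.

2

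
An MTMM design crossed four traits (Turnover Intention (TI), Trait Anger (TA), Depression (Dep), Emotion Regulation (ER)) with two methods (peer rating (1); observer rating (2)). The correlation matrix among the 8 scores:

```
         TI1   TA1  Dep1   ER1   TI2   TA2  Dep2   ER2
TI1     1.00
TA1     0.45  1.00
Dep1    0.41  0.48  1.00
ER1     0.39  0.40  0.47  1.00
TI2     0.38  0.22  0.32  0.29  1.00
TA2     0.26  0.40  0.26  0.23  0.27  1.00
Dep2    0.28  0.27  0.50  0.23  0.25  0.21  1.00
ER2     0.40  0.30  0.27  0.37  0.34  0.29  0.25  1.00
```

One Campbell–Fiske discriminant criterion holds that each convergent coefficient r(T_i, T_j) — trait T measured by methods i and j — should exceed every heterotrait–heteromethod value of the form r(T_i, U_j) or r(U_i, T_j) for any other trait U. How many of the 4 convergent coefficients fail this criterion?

Convergent coefficients and their comparison sets:
TI (methods 1·2): 0.38 vs {0.26, 0.22, 0.28, 0.32, 0.40, 0.29} → fail.
TA (methods 1·2): 0.40 vs {0.22, 0.26, 0.27, 0.26, 0.30, 0.23} → pass.
Dep (methods 1·2): 0.50 vs {0.32, 0.28, 0.26, 0.27, 0.27, 0.23} → pass.
ER (methods 1·2): 0.37 vs {0.29, 0.40, 0.23, 0.30, 0.23, 0.27} → fail.
2 of 4 fail.

2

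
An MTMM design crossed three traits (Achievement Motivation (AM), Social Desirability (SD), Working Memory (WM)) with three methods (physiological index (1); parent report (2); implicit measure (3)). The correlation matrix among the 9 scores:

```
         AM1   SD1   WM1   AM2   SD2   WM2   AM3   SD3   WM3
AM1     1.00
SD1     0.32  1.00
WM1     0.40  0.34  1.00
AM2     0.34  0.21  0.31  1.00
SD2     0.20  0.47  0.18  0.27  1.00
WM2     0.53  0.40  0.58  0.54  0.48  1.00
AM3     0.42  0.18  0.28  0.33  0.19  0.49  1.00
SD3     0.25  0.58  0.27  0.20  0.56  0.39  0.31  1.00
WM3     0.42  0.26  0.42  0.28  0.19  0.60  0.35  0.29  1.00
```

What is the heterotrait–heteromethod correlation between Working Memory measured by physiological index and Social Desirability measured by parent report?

Different traits and methods: r(WM1, SD2) = 0.18.

0.18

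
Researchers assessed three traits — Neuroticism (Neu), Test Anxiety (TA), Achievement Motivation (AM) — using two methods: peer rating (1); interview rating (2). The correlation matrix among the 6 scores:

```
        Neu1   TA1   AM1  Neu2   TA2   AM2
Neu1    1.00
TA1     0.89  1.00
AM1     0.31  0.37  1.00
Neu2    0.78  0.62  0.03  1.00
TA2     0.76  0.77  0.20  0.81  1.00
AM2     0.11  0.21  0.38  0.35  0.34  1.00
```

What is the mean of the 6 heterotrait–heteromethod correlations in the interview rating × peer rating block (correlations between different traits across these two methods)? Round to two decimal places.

HTHM values (method 2 × method 1): 0.62, 0.03, 0.76, 0.20, 0.11, 0.21; mean = 1.93/6 = 0.32.

0.32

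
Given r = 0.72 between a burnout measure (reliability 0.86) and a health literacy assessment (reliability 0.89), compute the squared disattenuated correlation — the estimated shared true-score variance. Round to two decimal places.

0.68

Disattenuated r = 0.72 / √(0.86 × 0.89) = 0.72 / 0.8749 = 0.8230.
Shared true-score variance = 0.8230² = 0.6773 ≈ 0.68.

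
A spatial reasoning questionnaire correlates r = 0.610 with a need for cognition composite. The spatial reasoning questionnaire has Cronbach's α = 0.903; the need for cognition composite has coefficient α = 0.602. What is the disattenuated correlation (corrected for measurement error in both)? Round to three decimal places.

r_true = r_obs / √(r_xx · r_yy) = 0.610 / √(0.903 × 0.602) = 0.610 / √0.543606 = 0.610 / 0.7373 ≈ 0.827.

0.827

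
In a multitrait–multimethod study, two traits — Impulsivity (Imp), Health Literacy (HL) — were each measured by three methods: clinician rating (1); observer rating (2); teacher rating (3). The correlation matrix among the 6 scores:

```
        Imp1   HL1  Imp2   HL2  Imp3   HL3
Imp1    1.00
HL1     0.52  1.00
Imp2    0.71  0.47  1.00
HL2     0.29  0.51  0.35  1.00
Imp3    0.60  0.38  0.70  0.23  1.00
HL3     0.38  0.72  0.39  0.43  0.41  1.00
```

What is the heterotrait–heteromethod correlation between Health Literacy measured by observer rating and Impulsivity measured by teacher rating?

Different traits and methods: r(HL2, Imp3) = 0.23.

0.23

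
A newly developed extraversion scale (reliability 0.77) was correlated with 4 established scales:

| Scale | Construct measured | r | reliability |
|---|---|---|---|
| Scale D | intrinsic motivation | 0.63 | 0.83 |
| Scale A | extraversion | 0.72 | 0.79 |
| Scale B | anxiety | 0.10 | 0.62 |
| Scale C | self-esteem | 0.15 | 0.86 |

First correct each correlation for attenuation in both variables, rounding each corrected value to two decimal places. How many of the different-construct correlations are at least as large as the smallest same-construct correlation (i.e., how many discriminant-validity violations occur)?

0

Disattenuated r (r / √(r_scale · r_new)):
  Scale D (disc): 0.63 / √(0.83·0.77) = 0.79
  Scale A (conv): 0.72 / √(0.79·0.77) = 0.92
  Scale B (disc): 0.10 / √(0.62·0.77) = 0.14
  Scale C (disc): 0.15 / √(0.86·0.77) = 0.18
Smallest convergent = 0.92. Discriminant values: 0.79, 0.14, 0.18; count ≥ 0.92 → 0.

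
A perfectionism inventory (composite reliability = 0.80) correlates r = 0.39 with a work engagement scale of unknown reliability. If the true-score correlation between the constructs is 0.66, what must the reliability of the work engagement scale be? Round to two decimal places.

r_true = r_obs / √(r_xx · r_yy) ⇒ 0.66 = 0.39 / √(0.80 · r_yy).
√(0.80 · r_yy) = 0.39 / 0.66 = 0.5909; 0.80 · r_yy = 0.3492; r_yy = 0.3492 / 0.80 ≈ 0.44.

0.44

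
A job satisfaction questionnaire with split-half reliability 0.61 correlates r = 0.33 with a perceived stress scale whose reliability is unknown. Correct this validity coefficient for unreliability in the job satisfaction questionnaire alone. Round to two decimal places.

Single correction: r_c = r_obs / √r_xx = 0.33 / √0.61 = 0.33 / 0.7810 ≈ 0.42.

0.42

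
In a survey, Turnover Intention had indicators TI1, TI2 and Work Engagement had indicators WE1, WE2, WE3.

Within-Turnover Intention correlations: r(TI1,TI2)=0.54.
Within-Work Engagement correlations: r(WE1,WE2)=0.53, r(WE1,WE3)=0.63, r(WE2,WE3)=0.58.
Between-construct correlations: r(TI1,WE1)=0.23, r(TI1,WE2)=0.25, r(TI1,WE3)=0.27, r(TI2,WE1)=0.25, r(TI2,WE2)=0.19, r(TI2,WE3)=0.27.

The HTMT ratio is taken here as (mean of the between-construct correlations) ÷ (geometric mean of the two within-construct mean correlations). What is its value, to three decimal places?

Mean between = 1.46/6 = 0.2433.
Mean within-TI = 0.54/1 = 0.5400; mean within-WE = 1.74/3 = 0.5800.
Geometric mean = √(0.5400 × 0.5800) = 0.5596.
HTMT = 0.2433 / 0.5596 = 0.435.

0.435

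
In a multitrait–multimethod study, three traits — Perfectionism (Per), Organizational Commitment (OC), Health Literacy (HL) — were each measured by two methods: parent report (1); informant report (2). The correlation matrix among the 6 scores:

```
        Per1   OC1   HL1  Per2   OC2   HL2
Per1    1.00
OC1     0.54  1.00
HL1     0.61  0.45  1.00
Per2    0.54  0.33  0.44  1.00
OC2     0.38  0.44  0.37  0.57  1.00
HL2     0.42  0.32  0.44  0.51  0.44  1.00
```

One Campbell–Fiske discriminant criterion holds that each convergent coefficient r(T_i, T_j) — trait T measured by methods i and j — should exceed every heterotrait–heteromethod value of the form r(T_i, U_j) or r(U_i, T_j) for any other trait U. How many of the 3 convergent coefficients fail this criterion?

Convergent coefficients and their comparison sets:
Per (methods 1·2): 0.54 vs {0.38, 0.33, 0.42, 0.44} → pass.
OC (methods 1·2): 0.44 vs {0.33, 0.38, 0.32, 0.37} → pass.
HL (methods 1·2): 0.44 vs {0.44, 0.42, 0.37, 0.32} → fail.
1 of 3 fail.

1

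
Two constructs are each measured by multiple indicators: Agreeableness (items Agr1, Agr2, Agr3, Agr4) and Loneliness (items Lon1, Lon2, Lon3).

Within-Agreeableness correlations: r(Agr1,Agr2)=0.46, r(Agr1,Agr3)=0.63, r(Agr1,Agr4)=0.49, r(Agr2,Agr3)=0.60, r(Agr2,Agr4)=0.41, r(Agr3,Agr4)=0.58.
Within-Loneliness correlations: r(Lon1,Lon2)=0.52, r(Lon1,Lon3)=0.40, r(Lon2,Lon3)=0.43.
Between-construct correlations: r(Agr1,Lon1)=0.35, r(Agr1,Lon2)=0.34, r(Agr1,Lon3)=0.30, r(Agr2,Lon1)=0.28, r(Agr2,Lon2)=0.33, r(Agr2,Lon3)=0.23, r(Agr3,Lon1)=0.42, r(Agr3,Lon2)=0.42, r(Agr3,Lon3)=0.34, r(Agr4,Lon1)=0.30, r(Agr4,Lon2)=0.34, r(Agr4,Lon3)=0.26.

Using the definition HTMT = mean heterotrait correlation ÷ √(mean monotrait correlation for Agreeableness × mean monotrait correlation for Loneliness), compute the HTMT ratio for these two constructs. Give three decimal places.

Mean heterotrait r = 3.91/12 = 0.3258.
Mean within-Agr = 3.17/6 = 0.5283; mean within-Lon = 1.35/3 = 0.4500.
Geometric mean = √(0.5283 × 0.4500) = 0.4876.
HTMT = 0.3258 / 0.4876 = 0.668.

0.668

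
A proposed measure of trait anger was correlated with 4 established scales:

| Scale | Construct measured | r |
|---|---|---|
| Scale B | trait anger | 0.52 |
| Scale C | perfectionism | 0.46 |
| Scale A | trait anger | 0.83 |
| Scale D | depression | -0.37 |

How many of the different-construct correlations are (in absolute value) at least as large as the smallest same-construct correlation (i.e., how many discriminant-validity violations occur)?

Convergent (same construct = trait anger): Scale B, Scale A.
Smallest convergent = 0.52. Discriminant |r|: 0.46, 0.37; count ≥ 0.52 → 0.

0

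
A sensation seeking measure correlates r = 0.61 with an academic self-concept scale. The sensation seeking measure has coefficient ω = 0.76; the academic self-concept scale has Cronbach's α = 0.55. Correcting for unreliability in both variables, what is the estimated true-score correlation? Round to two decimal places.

0.94

r_true = r_obs / √(r_xx · r_yy) = 0.61 / √(0.76 × 0.55) = 0.61 / √0.4180 = 0.61 / 0.6465 ≈ 0.94.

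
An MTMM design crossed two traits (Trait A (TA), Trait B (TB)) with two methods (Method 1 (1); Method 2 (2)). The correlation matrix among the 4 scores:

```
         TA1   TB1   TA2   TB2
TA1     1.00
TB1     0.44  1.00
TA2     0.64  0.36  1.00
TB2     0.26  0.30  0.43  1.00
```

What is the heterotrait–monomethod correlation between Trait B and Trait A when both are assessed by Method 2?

Different traits, same method: r(TB2, TA2) = 0.43.

0.43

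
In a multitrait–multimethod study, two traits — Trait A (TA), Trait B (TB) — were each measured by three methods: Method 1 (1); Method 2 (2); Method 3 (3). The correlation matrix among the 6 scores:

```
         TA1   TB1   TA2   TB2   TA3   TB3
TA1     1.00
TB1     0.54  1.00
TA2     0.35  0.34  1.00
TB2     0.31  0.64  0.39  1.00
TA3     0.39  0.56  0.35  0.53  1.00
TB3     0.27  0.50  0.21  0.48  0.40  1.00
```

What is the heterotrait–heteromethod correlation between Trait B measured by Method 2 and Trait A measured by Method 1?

Different traits and methods: r(TB2, TA1) = 0.31.

0.31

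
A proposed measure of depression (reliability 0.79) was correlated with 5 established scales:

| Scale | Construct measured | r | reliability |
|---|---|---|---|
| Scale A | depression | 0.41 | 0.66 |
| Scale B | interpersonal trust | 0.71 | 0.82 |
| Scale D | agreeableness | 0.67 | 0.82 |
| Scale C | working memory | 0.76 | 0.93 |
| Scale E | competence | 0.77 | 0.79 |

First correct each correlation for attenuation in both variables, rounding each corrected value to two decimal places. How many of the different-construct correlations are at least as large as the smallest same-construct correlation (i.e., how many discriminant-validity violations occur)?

Disattenuated r (r / √(r_scale · r_new)):
  Scale A (conv): 0.41 / √(0.66·0.79) = 0.57
  Scale B (disc): 0.71 / √(0.82·0.79) = 0.88
  Scale D (disc): 0.67 / √(0.82·0.79) = 0.83
  Scale C (disc): 0.76 / √(0.93·0.79) = 0.89
  Scale E (disc): 0.77 / √(0.79·0.79) = 0.97
Smallest convergent = 0.57. Discriminant values: 0.88, 0.83, 0.89, 0.97; count ≥ 0.57 → 4.

4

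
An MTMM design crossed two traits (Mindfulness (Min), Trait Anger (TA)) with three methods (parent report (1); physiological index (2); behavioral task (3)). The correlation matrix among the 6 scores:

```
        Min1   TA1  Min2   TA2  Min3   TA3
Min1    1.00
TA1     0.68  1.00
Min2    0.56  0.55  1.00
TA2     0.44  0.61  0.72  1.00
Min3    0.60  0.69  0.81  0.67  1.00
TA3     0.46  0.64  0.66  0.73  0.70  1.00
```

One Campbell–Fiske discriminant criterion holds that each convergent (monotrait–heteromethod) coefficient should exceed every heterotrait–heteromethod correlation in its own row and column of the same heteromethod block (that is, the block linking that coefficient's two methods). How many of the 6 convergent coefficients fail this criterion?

2

Convergent coefficients and their comparison sets:
Min (methods 1·2): 0.56 vs {0.44, 0.55} → pass.
Min (methods 1·3): 0.60 vs {0.46, 0.69} → fail.
Min (methods 2·3): 0.81 vs {0.66, 0.67} → pass.
TA (methods 1·2): 0.61 vs {0.55, 0.44} → pass.
TA (methods 1·3): 0.64 vs {0.69, 0.46} → fail.
TA (methods 2·3): 0.73 vs {0.67, 0.66} → pass.
2 of 6 fail.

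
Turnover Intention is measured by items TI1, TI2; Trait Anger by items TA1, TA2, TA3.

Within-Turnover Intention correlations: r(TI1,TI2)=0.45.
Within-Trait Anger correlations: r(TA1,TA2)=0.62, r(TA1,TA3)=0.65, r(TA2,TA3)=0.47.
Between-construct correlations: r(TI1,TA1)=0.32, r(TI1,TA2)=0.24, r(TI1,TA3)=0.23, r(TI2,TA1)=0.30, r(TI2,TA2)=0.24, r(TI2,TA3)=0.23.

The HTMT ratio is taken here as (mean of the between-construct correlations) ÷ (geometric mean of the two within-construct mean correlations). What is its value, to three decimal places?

Between-construct mean = 1.56/6 = 0.2600.
Mean within-TI = 0.45/1 = 0.4500; mean within-TA = 1.74/3 = 0.5800.
Geometric mean = √(0.4500 × 0.5800) = 0.5109.
HTMT = 0.2600 / 0.5109 = 0.509.

0.509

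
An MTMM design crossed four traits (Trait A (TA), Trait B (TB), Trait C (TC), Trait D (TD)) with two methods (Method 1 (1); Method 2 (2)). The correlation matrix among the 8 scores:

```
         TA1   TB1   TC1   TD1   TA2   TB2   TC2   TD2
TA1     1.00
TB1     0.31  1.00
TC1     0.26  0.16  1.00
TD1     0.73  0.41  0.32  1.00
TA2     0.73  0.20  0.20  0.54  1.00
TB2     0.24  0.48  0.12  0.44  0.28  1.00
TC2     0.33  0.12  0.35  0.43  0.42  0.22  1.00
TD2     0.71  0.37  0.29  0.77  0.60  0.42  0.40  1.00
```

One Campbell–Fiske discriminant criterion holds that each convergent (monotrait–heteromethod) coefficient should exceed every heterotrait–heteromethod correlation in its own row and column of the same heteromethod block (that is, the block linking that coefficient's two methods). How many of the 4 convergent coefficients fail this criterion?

1

Convergent coefficients and their comparison sets:
TA (methods 1·2): 0.73 vs {0.24, 0.20, 0.33, 0.20, 0.71, 0.54} → pass.
TB (methods 1·2): 0.48 vs {0.20, 0.24, 0.12, 0.12, 0.37, 0.44} → pass.
TC (methods 1·2): 0.35 vs {0.20, 0.33, 0.12, 0.12, 0.29, 0.43} → fail.
TD (methods 1·2): 0.77 vs {0.54, 0.71, 0.44, 0.37, 0.43, 0.29} → pass.
1 of 4 fail.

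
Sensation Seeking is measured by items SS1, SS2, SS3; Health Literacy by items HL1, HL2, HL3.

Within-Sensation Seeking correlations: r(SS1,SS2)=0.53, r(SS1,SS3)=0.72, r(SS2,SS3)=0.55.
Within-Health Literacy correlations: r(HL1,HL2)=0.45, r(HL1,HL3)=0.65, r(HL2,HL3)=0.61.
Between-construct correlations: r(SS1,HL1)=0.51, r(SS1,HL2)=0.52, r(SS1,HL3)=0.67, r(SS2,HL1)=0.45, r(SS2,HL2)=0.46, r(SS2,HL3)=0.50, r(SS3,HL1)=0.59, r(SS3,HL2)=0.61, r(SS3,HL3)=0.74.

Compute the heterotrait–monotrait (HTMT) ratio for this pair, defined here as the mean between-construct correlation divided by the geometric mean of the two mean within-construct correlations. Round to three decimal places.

Between-construct mean = 5.05/9 = 0.5611.
Mean within-SS = 1.80/3 = 0.6000; mean within-HL = 1.71/3 = 0.5700.
Geometric mean = √(0.6000 × 0.5700) = 0.5848.
HTMT = 0.5611 / 0.5848 = 0.959.

0.959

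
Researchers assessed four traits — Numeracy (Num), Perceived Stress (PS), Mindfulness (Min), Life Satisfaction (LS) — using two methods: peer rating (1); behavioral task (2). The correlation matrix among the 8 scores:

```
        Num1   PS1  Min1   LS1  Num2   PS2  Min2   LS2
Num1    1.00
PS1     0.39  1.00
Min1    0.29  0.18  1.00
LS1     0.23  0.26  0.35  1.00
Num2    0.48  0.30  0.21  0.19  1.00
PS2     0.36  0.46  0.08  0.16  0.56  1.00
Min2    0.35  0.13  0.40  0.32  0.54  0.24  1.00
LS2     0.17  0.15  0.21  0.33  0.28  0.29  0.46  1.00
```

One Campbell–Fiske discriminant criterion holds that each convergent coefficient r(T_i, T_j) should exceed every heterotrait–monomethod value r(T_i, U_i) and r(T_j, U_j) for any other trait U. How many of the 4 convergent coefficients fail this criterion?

4

Checking each validity diagonal entry against its comparison values:
Num (methods 1·2): 0.48 vs {0.39, 0.56, 0.29, 0.54, 0.23, 0.28} → fail.
PS (methods 1·2): 0.46 vs {0.39, 0.56, 0.18, 0.24, 0.26, 0.29} → fail.
Min (methods 1·2): 0.40 vs {0.29, 0.54, 0.18, 0.24, 0.35, 0.46} → fail.
LS (methods 1·2): 0.33 vs {0.23, 0.28, 0.26, 0.29, 0.35, 0.46} → fail.
4 of 4 fail.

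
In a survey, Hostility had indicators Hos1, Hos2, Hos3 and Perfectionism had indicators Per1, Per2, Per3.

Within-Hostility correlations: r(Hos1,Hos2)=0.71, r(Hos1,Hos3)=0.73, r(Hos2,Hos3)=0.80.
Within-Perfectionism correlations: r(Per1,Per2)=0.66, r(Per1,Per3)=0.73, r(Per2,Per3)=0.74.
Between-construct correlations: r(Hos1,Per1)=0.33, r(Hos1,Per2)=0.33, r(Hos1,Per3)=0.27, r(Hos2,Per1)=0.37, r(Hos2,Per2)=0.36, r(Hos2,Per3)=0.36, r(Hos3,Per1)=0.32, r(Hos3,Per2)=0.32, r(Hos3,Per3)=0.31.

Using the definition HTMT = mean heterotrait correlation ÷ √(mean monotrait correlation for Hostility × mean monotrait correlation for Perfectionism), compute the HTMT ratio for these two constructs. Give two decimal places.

Between-construct mean = 2.97/9 = 0.3300.
Mean within-Hos = 2.24/3 = 0.7467; mean within-Per = 2.13/3 = 0.7100.
Geometric mean = √(0.7467 × 0.7100) = 0.7281.
HTMT = 0.3300 / 0.7281 = 0.45.

0.45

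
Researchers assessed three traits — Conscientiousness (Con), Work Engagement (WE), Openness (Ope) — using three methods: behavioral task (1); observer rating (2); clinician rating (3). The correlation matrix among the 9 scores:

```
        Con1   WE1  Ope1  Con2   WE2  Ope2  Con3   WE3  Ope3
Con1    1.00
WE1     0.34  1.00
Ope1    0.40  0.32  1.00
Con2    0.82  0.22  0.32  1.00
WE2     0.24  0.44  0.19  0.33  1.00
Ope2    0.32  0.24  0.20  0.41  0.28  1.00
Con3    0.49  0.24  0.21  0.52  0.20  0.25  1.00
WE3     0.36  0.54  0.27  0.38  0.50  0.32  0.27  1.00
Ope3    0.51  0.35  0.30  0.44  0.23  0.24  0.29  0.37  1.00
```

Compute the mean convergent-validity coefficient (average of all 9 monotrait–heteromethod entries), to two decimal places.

0.45

Convergent values: 0.82, 0.49, 0.52, 0.44, 0.54, 0.50, 0.20, 0.30, 0.24; mean = 4.05/9 = 0.45.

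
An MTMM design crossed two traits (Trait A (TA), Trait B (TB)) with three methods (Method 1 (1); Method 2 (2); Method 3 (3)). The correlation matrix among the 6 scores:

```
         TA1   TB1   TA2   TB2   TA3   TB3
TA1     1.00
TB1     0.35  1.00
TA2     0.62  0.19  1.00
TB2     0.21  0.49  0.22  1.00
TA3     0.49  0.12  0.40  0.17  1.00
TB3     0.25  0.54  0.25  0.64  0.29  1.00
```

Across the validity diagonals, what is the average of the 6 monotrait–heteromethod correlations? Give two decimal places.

0.53

Convergent values: 0.62, 0.49, 0.40, 0.49, 0.54, 0.64; mean = 3.18/6 = 0.53.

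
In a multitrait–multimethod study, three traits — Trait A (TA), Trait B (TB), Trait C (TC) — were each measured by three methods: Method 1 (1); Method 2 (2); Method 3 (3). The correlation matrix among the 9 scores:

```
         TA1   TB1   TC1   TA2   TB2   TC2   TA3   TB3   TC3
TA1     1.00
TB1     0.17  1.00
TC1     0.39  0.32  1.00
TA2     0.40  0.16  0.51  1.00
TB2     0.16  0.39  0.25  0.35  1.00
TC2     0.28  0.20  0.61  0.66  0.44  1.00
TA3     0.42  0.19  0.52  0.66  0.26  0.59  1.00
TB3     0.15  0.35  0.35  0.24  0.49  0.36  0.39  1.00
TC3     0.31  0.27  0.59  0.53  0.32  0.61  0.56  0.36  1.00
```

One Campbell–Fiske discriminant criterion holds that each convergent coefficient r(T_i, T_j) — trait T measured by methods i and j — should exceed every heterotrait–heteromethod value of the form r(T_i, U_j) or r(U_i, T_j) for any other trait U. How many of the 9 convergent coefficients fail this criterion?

3

Convergent coefficients and their comparison sets:
TA (methods 1·2): 0.40 vs {0.16, 0.16, 0.28, 0.51} → fail.
TA (methods 1·3): 0.42 vs {0.15, 0.19, 0.31, 0.52} → fail.
TA (methods 2·3): 0.66 vs {0.24, 0.26, 0.53, 0.59} → pass.
TB (methods 1·2): 0.39 vs {0.16, 0.16, 0.20, 0.25} → pass.
TB (methods 1·3): 0.35 vs {0.19, 0.15, 0.27, 0.35} → fail.
TB (methods 2·3): 0.49 vs {0.26, 0.24, 0.32, 0.36} → pass.
TC (methods 1·2): 0.61 vs {0.51, 0.28, 0.25, 0.20} → pass.
TC (methods 1·3): 0.59 vs {0.52, 0.31, 0.35, 0.27} → pass.
TC (methods 2·3): 0.61 vs {0.59, 0.53, 0.36, 0.32} → pass.
3 of 9 fail.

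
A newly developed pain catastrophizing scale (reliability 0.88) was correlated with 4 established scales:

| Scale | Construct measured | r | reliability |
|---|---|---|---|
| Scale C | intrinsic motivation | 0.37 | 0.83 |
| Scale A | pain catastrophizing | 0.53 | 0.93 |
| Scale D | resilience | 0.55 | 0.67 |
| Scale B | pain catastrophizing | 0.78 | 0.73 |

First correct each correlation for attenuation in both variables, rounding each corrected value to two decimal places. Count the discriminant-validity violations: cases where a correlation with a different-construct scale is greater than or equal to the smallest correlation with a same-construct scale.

Disattenuated r (r / √(r_scale · r_new)):
  Scale C (disc): 0.37 / √(0.83·0.88) = 0.43
  Scale A (conv): 0.53 / √(0.93·0.88) = 0.59
  Scale D (disc): 0.55 / √(0.67·0.88) = 0.72
  Scale B (conv): 0.78 / √(0.73·0.88) = 0.97
Smallest convergent = 0.59. Discriminant values: 0.43, 0.72; count ≥ 0.59 → 1.

1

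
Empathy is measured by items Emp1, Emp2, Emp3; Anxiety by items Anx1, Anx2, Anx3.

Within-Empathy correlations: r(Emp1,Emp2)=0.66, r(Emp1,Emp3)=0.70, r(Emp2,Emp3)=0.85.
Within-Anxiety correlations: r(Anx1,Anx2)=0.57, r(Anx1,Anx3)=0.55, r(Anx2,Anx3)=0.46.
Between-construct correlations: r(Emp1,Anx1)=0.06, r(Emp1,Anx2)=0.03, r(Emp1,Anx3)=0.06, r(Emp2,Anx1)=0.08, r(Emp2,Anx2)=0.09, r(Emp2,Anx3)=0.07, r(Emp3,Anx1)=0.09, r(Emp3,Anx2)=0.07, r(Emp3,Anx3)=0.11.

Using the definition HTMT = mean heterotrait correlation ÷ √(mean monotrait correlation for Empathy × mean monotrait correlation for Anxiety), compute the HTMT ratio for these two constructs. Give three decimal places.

Between-construct mean = 0.66/9 = 0.0733.
Mean within-Emp = 2.21/3 = 0.7367; mean within-Anx = 1.58/3 = 0.5267.
Geometric mean = √(0.7367 × 0.5267) = 0.6229.
HTMT = 0.0733 / 0.6229 = 0.118.

0.118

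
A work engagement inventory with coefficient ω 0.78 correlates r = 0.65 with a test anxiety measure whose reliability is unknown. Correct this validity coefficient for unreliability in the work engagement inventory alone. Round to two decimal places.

0.74

Single correction: r_c = r_obs / √r_xx = 0.65 / √0.78 = 0.65 / 0.8832 ≈ 0.74.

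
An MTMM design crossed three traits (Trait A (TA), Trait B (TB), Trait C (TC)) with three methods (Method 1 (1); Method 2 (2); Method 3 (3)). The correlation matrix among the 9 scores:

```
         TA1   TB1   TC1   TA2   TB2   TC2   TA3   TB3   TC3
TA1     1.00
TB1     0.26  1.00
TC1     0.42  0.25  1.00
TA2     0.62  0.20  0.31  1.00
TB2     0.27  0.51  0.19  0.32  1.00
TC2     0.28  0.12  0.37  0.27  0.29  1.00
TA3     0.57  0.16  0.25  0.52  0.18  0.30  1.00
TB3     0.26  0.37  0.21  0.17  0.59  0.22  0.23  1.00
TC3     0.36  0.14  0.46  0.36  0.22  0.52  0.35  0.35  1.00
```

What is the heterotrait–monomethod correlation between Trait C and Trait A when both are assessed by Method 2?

0.27

Different traits, same method: r(TC2, TA2) = 0.27.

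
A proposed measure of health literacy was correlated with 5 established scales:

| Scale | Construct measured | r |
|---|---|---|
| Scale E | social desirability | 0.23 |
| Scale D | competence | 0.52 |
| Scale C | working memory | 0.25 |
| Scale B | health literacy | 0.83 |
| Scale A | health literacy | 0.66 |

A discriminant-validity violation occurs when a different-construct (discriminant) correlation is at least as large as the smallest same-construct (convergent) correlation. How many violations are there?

0

Convergent (same construct = health literacy): Scale B, Scale A.
Smallest convergent = 0.66. Discriminant values: 0.23, 0.52, 0.25; count ≥ 0.66 → 0.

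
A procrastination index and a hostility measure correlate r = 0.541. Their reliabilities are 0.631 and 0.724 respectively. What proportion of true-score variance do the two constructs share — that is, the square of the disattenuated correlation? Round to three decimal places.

Disattenuated r = 0.541 / √(0.631 × 0.724) = 0.541 / 0.6759 = 0.8004.
Shared true-score variance = 0.8004² = 0.6406 ≈ 0.641.

0.641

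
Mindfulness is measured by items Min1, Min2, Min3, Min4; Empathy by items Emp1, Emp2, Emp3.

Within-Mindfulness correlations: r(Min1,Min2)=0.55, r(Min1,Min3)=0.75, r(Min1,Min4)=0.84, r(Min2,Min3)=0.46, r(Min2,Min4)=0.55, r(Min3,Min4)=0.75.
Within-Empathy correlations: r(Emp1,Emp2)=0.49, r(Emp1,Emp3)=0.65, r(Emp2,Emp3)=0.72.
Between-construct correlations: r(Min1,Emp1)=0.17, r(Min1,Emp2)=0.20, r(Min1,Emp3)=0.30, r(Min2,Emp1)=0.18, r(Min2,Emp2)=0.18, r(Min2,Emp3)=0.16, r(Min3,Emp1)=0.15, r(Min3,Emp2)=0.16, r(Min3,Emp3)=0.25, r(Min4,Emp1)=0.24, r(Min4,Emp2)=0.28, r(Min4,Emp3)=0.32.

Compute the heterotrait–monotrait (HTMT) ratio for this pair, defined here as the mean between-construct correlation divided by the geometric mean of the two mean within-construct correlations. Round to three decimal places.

Mean between = 2.59/12 = 0.2158.
Mean within-Min = 3.90/6 = 0.6500; mean within-Emp = 1.86/3 = 0.6200.
Geometric mean = √(0.6500 × 0.6200) = 0.6348.
HTMT = 0.2158 / 0.6348 = 0.340.

0.340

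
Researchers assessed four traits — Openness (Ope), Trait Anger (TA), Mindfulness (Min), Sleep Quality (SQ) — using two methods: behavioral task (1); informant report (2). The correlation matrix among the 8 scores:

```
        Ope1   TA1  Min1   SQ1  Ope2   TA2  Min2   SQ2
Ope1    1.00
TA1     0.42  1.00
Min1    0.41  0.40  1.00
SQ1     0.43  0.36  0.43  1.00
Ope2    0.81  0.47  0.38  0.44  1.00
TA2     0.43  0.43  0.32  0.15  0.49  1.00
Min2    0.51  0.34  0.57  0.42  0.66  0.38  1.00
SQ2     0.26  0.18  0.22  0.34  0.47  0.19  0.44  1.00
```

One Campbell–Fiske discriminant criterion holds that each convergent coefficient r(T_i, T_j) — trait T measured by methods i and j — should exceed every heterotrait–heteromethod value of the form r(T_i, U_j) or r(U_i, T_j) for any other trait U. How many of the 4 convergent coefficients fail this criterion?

2

Convergent coefficients and their comparison sets:
Ope (methods 1·2): 0.81 vs {0.43, 0.47, 0.51, 0.38, 0.26, 0.44} → pass.
TA (methods 1·2): 0.43 vs {0.47, 0.43, 0.34, 0.32, 0.18, 0.15} → fail.
Min (methods 1·2): 0.57 vs {0.38, 0.51, 0.32, 0.34, 0.22, 0.42} → pass.
SQ (methods 1·2): 0.34 vs {0.44, 0.26, 0.15, 0.18, 0.42, 0.22} → fail.
2 of 4 fail.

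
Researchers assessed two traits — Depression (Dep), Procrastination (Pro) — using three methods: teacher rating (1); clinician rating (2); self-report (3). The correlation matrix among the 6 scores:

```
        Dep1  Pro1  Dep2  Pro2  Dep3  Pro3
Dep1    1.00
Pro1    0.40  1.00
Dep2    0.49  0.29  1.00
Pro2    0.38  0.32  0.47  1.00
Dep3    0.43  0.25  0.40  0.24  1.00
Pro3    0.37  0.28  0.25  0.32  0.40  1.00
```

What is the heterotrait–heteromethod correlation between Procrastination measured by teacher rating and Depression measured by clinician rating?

0.29

Different traits and methods: r(Pro1, Dep2) = 0.29.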